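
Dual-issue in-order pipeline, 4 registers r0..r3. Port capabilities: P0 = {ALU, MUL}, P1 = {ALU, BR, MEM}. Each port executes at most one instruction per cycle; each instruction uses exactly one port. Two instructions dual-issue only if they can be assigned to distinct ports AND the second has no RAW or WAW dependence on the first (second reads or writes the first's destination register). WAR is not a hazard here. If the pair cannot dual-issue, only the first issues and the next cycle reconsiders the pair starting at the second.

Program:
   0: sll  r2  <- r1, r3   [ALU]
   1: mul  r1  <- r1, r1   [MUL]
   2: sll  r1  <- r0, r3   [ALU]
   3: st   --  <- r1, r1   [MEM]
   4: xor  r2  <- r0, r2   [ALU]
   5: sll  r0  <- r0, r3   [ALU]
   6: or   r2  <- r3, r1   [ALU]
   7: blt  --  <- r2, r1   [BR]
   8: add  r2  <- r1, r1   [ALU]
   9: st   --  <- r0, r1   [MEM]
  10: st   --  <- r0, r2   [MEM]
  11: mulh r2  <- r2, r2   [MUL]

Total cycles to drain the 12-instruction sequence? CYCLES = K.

  cy0 -> i0&i1 (sll mul) dual
  cy1 -> i2 (sll) RAW r1
  cy2 -> i3&i4 (st xor) dual
  cy3 -> i5&i6 (sll or) dual
  cy4 -> i7&i8 (blt add) dual
  cy5 -> i9 (st) no-port MEM/MEM
  cy6 -> i10&i11 (st mulh) dual

CYCLES = 7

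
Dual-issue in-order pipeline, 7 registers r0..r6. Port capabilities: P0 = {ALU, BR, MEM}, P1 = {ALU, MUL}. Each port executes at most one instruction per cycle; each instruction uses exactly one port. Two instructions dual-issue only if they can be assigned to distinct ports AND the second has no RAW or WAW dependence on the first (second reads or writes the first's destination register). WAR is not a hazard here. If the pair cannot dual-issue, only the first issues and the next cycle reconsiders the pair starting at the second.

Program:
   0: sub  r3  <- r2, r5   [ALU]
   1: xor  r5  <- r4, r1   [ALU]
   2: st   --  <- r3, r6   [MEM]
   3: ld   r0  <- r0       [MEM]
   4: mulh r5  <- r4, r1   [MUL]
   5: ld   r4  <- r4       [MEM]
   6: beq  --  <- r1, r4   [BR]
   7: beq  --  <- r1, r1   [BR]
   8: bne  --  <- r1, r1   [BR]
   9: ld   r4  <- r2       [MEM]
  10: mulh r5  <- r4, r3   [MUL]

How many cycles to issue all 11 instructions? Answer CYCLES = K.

CYCLES = 9

#0 head=0: sub.ALU xor.ALU i0&i1 pair
#1 head=2: st.MEM i2 no-port MEM/MEM
#2 head=3: ld.MEM mulh.MUL i3&i4 pair
#3 head=5: ld.MEM i5 no-port MEM/BR
#4 head=6: beq.BR i6 no-port BR/BR
#5 head=7: beq.BR i7 no-port BR/BR
#6 head=8: bne.BR i8 no-port BR/MEM
#7 head=9: ld.MEM i9 RAW r4
#8 head=10: mulh.MUL i10 tail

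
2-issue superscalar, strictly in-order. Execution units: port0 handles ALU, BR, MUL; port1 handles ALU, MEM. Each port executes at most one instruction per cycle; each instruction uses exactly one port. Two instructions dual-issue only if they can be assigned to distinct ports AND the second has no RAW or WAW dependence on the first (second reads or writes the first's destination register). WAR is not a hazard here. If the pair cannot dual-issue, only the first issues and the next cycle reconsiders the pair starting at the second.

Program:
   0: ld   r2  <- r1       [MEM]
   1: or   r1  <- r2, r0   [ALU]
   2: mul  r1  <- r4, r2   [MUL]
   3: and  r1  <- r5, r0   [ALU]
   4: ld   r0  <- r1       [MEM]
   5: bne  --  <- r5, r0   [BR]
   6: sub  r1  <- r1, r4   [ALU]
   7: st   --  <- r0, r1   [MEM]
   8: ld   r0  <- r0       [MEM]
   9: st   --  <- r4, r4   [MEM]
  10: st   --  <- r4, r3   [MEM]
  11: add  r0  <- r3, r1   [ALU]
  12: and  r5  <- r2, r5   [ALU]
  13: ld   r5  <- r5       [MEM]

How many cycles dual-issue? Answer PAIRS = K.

  cy0 -> i0 (ld) RAW r2
  cy1 -> i1 (or) WAW r1
  cy2 -> i2 (mul) WAW r1
  cy3 -> i3 (and) RAW r1
  cy4 -> i4 (ld) RAW r0
  cy5 -> i5/i6 (bne+sub) pair
  cy6 -> i7 (st) no-port MEM/MEM
  cy7 -> i8 (ld) no-port MEM/MEM
  cy8 -> i9 (st) no-port MEM/MEM
  cy9 -> i10/i11 (st+add) pair
  cy10 -> i12 (and) RAW+WAW r5
  cy11 -> i13 (ld) tail

PAIRS = 2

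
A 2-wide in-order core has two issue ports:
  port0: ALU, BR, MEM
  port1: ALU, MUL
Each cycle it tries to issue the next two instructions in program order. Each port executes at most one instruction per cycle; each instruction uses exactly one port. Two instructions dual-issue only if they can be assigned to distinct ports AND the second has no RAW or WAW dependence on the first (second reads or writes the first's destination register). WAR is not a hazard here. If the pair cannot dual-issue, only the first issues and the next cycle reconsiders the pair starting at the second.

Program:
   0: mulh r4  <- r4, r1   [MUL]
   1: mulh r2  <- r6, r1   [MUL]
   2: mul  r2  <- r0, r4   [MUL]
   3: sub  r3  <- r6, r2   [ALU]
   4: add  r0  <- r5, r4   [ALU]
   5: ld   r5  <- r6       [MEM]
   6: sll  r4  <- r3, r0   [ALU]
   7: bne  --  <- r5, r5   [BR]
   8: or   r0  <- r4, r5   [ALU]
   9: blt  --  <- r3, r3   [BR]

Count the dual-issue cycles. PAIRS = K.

c0: i0 mulh  no-port MUL/MUL
c1: i1 mulh  no-port MUL/MUL
c2: i2 mul  RAW r2
c3: i3+i4 sub;add  2-wide
c4: i5+i6 ld;sll  2-wide
c5: i7+i8 bne;or  2-wide
c6: i9 blt  tail

PAIRS = 3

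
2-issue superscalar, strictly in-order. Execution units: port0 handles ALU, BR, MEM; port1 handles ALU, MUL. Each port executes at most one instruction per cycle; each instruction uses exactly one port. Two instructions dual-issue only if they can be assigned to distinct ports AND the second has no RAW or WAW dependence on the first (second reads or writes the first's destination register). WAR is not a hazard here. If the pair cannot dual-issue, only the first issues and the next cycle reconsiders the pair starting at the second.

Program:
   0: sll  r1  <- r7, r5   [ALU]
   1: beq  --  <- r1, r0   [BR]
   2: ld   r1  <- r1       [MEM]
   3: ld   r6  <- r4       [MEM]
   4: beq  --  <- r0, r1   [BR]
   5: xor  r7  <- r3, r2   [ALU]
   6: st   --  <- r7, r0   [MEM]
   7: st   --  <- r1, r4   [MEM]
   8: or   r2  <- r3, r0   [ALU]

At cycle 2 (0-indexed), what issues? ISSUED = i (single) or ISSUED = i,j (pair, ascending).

ISSUED = 2

t=0 i0:sll.ALU ; RAW r1
t=1 i1:beq.BR ; no-port BR/MEM
t=2 i2:ld.MEM ; no-port MEM/MEM
t=3 i3:ld.MEM ; no-port MEM/BR
t=4 i4/i5:beq.BR/xor.ALU ; dual
t=5 i6:st.MEM ; no-port MEM/MEM
t=6 i7/i8:st.MEM/or.ALU ; dual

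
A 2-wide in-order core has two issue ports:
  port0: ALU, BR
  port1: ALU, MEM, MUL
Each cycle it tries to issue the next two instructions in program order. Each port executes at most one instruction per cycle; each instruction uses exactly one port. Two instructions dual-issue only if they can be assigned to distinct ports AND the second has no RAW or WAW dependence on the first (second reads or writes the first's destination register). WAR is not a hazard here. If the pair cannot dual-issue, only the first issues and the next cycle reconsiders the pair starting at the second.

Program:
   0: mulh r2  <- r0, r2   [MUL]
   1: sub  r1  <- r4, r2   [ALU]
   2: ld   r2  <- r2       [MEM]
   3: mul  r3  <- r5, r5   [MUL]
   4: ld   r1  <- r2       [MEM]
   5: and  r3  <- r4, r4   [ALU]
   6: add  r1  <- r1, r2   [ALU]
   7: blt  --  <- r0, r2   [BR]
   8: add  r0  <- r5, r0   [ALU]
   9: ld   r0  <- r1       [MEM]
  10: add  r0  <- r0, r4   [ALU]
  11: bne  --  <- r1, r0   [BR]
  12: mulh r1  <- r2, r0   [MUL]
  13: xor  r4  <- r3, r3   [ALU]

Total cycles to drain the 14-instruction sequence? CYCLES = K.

0. mulh.MUL @i0  | RAW r2
1. sub.ALU/ld.MEM @i1&i2  | pair
2. mul.MUL @i3  | no-port MUL/MEM
3. ld.MEM/and.ALU @i4&i5  | pair
4. add.ALU/blt.BR @i6&i7  | pair
5. add.ALU @i8  | WAW r0
6. ld.MEM @i9  | RAW+WAW r0
7. add.ALU @i10  | RAW r0
8. bne.BR/mulh.MUL @i11&i12  | pair
9. xor.ALU @i13  | tail

CYCLES = 10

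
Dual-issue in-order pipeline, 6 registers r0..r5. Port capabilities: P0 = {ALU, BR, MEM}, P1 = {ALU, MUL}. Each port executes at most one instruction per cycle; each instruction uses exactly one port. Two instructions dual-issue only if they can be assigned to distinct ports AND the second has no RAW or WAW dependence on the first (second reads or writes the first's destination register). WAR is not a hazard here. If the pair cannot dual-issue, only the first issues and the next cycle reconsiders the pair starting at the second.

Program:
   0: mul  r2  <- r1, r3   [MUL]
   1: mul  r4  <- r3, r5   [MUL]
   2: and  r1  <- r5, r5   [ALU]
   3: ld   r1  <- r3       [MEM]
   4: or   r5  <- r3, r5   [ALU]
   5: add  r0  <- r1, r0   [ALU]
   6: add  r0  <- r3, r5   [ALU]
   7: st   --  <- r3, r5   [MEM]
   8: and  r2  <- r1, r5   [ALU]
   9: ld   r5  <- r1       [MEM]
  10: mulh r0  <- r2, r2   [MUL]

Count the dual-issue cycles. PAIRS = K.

t=0 i0:mul ; no-port MUL/MUL
t=1 i1,i2:mul;and ; dual
t=2 i3,i4:ld;or ; dual
t=3 i5:add ; WAW r0
t=4 i6,i7:add;st ; dual
t=5 i8,i9:and;ld ; dual
t=6 i10:mulh ; tail

PAIRS = 4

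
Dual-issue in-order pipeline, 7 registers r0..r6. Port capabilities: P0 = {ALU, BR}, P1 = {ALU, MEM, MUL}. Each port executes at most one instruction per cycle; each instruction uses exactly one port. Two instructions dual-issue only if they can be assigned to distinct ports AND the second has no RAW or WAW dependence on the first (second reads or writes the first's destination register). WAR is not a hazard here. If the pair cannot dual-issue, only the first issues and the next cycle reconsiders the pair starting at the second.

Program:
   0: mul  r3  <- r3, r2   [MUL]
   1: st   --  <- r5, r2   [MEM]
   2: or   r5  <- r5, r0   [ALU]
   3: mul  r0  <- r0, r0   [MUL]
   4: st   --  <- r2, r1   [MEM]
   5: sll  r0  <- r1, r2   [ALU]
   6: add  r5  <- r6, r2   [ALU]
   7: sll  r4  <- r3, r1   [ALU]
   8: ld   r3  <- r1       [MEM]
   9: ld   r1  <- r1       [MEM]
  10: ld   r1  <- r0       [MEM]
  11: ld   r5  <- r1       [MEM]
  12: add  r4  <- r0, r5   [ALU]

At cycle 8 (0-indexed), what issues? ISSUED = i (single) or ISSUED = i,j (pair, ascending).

[0] i0  mul  -- no-port MUL/MEM
[1] i1,i2  st/or  -- dual
[2] i3  mul  -- no-port MUL/MEM
[3] i4,i5  st/sll  -- dual
[4] i6,i7  add/sll  -- dual
[5] i8  ld  -- no-port MEM/MEM
[6] i9  ld  -- no-port MEM/MEM
[7] i10  ld  -- no-port MEM/MEM
[8] i11  ld  -- RAW r5
[9] i12  add  -- tail

ISSUED = 11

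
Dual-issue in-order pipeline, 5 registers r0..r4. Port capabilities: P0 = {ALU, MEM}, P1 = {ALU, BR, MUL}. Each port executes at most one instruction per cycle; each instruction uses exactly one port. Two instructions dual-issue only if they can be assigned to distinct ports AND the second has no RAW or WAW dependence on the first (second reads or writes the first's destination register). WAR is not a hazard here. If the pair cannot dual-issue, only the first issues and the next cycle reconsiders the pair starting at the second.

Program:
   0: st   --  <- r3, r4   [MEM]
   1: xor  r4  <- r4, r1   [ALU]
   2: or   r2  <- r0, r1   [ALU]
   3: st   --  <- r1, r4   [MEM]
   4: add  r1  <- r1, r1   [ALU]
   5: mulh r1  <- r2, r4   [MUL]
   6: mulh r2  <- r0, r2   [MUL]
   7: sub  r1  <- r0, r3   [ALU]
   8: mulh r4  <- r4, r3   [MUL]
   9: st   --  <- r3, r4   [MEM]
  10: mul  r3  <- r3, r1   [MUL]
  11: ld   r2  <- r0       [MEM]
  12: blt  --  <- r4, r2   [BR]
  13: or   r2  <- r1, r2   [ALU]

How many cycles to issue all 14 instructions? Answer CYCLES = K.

0. st;xor @i0+i1  | 2-wide
1. or;st @i2+i3  | 2-wide
2. add @i4  | WAW r1
3. mulh @i5  | no-port MUL/MUL
4. mulh;sub @i6+i7  | 2-wide
5. mulh @i8  | RAW r4
6. st;mul @i9+i10  | 2-wide
7. ld @i11  | RAW r2
8. blt;or @i12+i13  | 2-wide

CYCLES = 9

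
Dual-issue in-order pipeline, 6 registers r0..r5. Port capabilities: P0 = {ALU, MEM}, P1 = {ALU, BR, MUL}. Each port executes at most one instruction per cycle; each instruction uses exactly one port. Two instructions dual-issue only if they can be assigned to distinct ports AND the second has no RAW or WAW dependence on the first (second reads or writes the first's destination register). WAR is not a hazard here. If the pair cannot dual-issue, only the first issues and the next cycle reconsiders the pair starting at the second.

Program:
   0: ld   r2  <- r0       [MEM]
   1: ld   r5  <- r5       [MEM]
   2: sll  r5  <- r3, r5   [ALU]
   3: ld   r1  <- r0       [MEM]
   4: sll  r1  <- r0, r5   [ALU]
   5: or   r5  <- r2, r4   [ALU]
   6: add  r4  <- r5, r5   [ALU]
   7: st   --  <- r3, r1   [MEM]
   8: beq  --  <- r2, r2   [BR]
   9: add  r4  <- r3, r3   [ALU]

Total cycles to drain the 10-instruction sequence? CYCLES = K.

c0: i0 ld.MEM  no-port MEM/MEM
c1: i1 ld.MEM  RAW+WAW r5
c2: i2,i3 sll.ALU;ld.MEM  dual
c3: i4,i5 sll.ALU;or.ALU  dual
c4: i6,i7 add.ALU;st.MEM  dual
c5: i8,i9 beq.BR;add.ALU  dual

CYCLES = 6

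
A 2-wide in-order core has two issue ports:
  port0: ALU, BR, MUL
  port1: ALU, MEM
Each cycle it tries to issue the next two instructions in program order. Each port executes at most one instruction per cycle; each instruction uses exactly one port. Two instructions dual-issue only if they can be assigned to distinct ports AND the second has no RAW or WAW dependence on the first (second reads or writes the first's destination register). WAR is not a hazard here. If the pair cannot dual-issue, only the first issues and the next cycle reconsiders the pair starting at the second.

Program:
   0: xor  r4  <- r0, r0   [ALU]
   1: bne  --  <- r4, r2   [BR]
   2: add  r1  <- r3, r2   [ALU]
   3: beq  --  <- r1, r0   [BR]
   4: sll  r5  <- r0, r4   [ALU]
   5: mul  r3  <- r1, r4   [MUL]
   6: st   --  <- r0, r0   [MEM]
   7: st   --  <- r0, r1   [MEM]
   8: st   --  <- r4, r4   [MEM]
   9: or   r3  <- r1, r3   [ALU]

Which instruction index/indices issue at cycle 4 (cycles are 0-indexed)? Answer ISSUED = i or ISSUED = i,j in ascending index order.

ISSUED = 7

[0] i0  xor  -- RAW r4
[1] i1,i2  bne/add  -- pair
[2] i3,i4  beq/sll  -- pair
[3] i5,i6  mul/st  -- pair
[4] i7  st  -- no-port MEM/MEM
[5] i8,i9  st/or  -- pair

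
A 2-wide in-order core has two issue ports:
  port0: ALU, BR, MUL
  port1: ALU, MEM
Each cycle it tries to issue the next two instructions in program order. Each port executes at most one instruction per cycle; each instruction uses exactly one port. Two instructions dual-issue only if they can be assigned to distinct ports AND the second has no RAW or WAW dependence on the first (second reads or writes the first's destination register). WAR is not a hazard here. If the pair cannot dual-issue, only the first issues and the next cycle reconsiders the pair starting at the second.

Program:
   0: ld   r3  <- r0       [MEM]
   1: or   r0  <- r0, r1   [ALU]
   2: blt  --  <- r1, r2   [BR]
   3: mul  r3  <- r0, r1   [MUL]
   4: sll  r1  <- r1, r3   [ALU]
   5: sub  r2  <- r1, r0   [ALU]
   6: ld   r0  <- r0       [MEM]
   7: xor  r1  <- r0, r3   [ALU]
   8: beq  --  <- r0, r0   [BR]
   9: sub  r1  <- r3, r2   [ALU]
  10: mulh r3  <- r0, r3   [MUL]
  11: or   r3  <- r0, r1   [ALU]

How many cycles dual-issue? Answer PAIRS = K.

PAIRS = 4

#0 head=0: ld.MEM+or.ALU i0/i1 2-wide
#1 head=2: blt.BR i2 no-port BR/MUL
#2 head=3: mul.MUL i3 RAW r3
#3 head=4: sll.ALU i4 RAW r1
#4 head=5: sub.ALU+ld.MEM i5/i6 2-wide
#5 head=7: xor.ALU+beq.BR i7/i8 2-wide
#6 head=9: sub.ALU+mulh.MUL i9/i10 2-wide
#7 head=11: or.ALU i11 tail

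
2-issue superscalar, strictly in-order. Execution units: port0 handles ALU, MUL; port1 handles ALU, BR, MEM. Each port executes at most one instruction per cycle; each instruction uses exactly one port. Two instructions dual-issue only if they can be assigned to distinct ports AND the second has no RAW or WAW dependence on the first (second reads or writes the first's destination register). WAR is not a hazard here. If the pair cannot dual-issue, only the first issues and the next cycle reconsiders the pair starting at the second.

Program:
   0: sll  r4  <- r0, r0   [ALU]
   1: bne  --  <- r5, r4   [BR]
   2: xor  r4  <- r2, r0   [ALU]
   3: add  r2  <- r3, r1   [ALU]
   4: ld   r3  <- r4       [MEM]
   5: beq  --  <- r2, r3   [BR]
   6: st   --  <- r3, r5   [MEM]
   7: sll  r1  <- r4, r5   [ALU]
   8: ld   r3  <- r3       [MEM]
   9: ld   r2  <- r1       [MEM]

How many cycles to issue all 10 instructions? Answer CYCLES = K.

0. sll.ALU @i0  | RAW r4
1. bne.BR xor.ALU @i1,i2  | pair
2. add.ALU ld.MEM @i3,i4  | pair
3. beq.BR @i5  | no-port BR/MEM
4. st.MEM sll.ALU @i6,i7  | pair
5. ld.MEM @i8  | no-port MEM/MEM
6. ld.MEM @i9  | tail

CYCLES = 7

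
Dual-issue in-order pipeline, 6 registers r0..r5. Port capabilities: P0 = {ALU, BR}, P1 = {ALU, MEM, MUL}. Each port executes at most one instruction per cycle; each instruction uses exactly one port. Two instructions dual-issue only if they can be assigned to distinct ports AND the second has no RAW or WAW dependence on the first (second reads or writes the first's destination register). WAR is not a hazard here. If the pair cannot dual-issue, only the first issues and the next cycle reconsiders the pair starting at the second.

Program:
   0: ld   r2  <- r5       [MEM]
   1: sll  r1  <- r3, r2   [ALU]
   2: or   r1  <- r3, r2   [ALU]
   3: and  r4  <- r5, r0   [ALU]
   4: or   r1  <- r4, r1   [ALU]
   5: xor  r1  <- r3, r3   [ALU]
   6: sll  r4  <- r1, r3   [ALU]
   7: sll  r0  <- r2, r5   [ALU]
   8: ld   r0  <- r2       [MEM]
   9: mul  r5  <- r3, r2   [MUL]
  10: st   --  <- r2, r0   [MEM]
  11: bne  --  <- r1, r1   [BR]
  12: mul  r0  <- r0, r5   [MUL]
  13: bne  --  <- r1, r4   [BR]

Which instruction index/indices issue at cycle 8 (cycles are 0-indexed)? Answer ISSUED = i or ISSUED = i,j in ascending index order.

ISSUED = 10,11

0. ld @i0  | RAW r2
1. sll @i1  | WAW r1
2. or+and @i2,i3  | dual
3. or @i4  | WAW r1
4. xor @i5  | RAW r1
5. sll+sll @i6,i7  | dual
6. ld @i8  | no-port MEM/MUL
7. mul @i9  | no-port MUL/MEM
8. st+bne @i10,i11  | dual
9. mul+bne @i12,i13  | dual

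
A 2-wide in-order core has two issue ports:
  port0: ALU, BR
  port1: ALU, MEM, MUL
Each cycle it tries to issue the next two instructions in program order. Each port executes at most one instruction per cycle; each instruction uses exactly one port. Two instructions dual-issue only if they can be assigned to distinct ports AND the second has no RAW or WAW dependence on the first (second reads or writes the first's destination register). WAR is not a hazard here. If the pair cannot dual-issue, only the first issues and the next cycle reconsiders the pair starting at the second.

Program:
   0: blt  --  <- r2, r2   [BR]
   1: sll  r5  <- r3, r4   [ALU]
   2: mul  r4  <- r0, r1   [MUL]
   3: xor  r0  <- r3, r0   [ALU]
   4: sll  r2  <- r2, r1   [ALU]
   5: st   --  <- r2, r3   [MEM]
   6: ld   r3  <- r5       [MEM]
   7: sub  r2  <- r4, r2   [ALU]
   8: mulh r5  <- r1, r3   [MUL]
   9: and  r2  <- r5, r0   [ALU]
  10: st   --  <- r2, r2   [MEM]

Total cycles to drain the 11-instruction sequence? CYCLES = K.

CYCLES = 8

c0: i0&i1 blt.BR;sll.ALU  pair
c1: i2&i3 mul.MUL;xor.ALU  pair
c2: i4 sll.ALU  RAW r2
c3: i5 st.MEM  no-port MEM/MEM
c4: i6&i7 ld.MEM;sub.ALU  pair
c5: i8 mulh.MUL  RAW r5
c6: i9 and.ALU  RAW r2
c7: i10 st.MEM  tail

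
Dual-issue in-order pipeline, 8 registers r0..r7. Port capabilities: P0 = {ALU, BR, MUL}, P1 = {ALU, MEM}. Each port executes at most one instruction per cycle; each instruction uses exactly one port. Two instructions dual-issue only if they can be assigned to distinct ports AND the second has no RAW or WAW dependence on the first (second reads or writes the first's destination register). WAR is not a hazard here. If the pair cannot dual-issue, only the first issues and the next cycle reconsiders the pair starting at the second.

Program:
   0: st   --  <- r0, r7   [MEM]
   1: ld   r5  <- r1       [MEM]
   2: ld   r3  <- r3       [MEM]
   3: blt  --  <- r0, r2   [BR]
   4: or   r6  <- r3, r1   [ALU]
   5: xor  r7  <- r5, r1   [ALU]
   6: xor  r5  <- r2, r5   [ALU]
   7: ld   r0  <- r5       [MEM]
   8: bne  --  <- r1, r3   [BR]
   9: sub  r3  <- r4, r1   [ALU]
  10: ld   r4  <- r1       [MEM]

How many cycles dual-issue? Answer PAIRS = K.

[0] i0  st.MEM  -- no-port MEM/MEM
[1] i1  ld.MEM  -- no-port MEM/MEM
[2] i2&i3  ld.MEM;blt.BR  -- pair
[3] i4&i5  or.ALU;xor.ALU  -- pair
[4] i6  xor.ALU  -- RAW r5
[5] i7&i8  ld.MEM;bne.BR  -- pair
[6] i9&i10  sub.ALU;ld.MEM  -- pair

PAIRS = 4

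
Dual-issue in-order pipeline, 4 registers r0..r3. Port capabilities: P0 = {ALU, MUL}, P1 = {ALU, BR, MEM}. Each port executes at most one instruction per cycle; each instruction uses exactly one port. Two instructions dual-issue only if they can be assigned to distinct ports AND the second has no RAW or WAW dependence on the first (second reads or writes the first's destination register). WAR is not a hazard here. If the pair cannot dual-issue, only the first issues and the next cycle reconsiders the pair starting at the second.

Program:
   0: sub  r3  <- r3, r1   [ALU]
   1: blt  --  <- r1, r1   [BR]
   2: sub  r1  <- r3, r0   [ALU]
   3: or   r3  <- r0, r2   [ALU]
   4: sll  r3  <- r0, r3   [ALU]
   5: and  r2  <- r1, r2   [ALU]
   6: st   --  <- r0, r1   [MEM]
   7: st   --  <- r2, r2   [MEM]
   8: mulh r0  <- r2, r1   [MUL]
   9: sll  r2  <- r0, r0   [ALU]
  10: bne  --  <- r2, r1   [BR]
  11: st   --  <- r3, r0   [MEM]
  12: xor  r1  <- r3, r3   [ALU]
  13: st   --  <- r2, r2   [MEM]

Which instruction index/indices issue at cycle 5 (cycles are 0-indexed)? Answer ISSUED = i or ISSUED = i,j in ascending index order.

  cy0 -> i0+i1 (sub.ALU blt.BR) dual
  cy1 -> i2+i3 (sub.ALU or.ALU) dual
  cy2 -> i4+i5 (sll.ALU and.ALU) dual
  cy3 -> i6 (st.MEM) no-port MEM/MEM
  cy4 -> i7+i8 (st.MEM mulh.MUL) dual
  cy5 -> i9 (sll.ALU) RAW r2
  cy6 -> i10 (bne.BR) no-port BR/MEM
  cy7 -> i11+i12 (st.MEM xor.ALU) dual
  cy8 -> i13 (st.MEM) tail

ISSUED = 9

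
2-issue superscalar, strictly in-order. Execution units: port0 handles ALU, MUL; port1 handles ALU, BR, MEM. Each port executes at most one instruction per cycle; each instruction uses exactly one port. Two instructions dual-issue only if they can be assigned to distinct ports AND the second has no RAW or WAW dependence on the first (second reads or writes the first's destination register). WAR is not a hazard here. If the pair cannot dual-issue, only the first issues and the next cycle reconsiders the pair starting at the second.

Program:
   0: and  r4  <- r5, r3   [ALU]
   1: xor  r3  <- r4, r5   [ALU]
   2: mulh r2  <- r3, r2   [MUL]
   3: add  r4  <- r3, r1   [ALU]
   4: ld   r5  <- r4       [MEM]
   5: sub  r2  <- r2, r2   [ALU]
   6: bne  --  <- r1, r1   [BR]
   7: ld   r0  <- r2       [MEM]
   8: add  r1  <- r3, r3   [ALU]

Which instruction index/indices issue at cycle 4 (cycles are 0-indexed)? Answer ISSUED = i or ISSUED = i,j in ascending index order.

  cy0 -> i0 (and) RAW r4
  cy1 -> i1 (xor) RAW r3
  cy2 -> i2,i3 (mulh;add) dual
  cy3 -> i4,i5 (ld;sub) dual
  cy4 -> i6 (bne) no-port BR/MEM
  cy5 -> i7,i8 (ld;add) dual

ISSUED = 6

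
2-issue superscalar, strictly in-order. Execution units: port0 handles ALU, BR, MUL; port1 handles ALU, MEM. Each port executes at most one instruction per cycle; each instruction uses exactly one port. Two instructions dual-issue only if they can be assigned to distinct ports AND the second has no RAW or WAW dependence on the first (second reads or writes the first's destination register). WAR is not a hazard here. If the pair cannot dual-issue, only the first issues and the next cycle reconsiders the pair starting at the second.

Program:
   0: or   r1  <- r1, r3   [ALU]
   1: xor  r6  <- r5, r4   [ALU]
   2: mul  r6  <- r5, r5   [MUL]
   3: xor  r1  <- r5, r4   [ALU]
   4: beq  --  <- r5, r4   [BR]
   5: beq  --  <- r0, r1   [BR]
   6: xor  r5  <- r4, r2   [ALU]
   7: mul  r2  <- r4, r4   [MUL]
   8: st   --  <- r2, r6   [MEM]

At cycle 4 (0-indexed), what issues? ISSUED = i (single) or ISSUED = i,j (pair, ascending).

c0: i0/i1 or xor  dual
c1: i2/i3 mul xor  dual
c2: i4 beq  no-port BR/BR
c3: i5/i6 beq xor  dual
c4: i7 mul  RAW r2
c5: i8 st  tail

ISSUED = 7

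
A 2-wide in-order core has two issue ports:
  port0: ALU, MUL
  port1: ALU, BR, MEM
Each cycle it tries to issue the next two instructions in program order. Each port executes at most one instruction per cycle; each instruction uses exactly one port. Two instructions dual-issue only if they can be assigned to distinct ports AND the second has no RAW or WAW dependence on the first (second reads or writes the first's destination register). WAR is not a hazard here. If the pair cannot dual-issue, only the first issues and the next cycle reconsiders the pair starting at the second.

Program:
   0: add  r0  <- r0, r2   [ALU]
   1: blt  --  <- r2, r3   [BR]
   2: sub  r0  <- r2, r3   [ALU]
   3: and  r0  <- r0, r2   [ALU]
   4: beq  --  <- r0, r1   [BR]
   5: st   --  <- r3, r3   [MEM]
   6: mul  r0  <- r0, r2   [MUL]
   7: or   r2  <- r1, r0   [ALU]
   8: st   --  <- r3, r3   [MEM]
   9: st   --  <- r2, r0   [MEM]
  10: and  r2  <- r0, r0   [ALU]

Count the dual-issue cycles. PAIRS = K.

[0] i0/i1  add.ALU+blt.BR  -- dual
[1] i2  sub.ALU  -- RAW+WAW r0
[2] i3  and.ALU  -- RAW r0
[3] i4  beq.BR  -- no-port BR/MEM
[4] i5/i6  st.MEM+mul.MUL  -- dual
[5] i7/i8  or.ALU+st.MEM  -- dual
[6] i9/i10  st.MEM+and.ALU  -- dual

PAIRS = 4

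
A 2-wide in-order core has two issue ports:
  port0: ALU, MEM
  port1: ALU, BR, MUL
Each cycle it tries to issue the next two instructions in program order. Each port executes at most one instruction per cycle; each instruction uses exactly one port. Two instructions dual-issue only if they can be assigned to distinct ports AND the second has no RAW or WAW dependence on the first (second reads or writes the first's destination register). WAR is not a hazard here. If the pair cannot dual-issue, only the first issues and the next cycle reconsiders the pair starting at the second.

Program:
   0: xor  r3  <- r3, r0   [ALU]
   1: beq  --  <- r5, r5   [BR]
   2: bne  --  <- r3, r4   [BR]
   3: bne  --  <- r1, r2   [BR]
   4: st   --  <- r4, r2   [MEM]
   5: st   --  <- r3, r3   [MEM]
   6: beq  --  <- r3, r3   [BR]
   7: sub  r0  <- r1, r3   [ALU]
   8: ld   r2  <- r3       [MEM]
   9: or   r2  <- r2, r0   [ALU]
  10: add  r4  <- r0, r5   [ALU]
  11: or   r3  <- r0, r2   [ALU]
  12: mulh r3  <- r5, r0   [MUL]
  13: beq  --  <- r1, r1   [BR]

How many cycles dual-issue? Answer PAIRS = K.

  cy0 -> i0+i1 (xor/beq) dual
  cy1 -> i2 (bne) no-port BR/BR
  cy2 -> i3+i4 (bne/st) dual
  cy3 -> i5+i6 (st/beq) dual
  cy4 -> i7+i8 (sub/ld) dual
  cy5 -> i9+i10 (or/add) dual
  cy6 -> i11 (or) WAW r3
  cy7 -> i12 (mulh) no-port MUL/BR
  cy8 -> i13 (beq) tail

PAIRS = 5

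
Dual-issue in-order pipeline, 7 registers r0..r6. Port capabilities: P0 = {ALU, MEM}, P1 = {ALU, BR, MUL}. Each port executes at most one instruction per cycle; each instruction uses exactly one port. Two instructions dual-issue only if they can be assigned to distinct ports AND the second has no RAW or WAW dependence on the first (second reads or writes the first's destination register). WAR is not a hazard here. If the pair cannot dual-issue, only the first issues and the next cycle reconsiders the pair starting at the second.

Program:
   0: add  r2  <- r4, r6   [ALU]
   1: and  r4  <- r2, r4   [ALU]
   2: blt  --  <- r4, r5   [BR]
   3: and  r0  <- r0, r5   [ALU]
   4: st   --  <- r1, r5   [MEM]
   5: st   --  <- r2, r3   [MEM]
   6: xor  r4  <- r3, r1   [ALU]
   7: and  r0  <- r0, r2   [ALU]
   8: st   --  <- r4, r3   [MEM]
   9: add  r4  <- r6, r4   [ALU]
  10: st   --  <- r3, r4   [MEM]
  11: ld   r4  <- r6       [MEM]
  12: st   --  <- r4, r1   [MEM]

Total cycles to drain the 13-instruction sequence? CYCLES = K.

  cy0 -> i0 (add) RAW r2
  cy1 -> i1 (and) RAW r4
  cy2 -> i2+i3 (blt;and) 2-wide
  cy3 -> i4 (st) no-port MEM/MEM
  cy4 -> i5+i6 (st;xor) 2-wide
  cy5 -> i7+i8 (and;st) 2-wide
  cy6 -> i9 (add) RAW r4
  cy7 -> i10 (st) no-port MEM/MEM
  cy8 -> i11 (ld) no-port MEM/MEM
  cy9 -> i12 (st) tail

CYCLES = 10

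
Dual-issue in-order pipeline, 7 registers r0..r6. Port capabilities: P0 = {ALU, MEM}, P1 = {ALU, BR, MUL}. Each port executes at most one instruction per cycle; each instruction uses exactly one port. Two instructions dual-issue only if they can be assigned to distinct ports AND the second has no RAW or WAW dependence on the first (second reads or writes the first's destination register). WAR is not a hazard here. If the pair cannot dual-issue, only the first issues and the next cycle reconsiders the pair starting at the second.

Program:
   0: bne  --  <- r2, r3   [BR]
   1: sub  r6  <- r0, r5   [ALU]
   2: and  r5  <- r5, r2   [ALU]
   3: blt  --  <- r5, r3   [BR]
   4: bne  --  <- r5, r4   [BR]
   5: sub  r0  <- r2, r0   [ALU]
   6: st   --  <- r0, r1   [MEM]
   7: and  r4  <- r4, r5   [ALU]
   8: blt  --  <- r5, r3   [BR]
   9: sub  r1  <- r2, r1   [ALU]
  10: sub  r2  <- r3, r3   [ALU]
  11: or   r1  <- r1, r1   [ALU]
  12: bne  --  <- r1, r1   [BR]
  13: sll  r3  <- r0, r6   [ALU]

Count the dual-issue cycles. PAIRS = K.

  cy0 -> i0,i1 (bne/sub) dual
  cy1 -> i2 (and) RAW r5
  cy2 -> i3 (blt) no-port BR/BR
  cy3 -> i4,i5 (bne/sub) dual
  cy4 -> i6,i7 (st/and) dual
  cy5 -> i8,i9 (blt/sub) dual
  cy6 -> i10,i11 (sub/or) dual
  cy7 -> i12,i13 (bne/sll) dual

PAIRS = 6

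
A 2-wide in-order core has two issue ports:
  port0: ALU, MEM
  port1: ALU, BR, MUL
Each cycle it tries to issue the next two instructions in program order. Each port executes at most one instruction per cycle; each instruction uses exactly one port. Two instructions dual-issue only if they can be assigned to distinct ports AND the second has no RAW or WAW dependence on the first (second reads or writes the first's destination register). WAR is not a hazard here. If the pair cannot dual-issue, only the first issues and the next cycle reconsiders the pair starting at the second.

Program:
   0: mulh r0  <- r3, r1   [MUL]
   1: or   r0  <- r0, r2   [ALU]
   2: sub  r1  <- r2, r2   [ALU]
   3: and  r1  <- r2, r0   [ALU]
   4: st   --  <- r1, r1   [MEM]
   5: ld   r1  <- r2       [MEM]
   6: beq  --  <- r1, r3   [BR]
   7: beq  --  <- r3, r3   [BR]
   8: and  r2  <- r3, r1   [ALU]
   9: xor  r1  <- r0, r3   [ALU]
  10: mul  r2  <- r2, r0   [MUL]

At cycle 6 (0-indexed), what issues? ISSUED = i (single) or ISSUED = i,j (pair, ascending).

t=0 i0:mulh.MUL ; RAW+WAW r0
t=1 i1,i2:or.ALU sub.ALU ; dual
t=2 i3:and.ALU ; RAW r1
t=3 i4:st.MEM ; no-port MEM/MEM
t=4 i5:ld.MEM ; RAW r1
t=5 i6:beq.BR ; no-port BR/BR
t=6 i7,i8:beq.BR and.ALU ; dual
t=7 i9,i10:xor.ALU mul.MUL ; dual

ISSUED = 7,8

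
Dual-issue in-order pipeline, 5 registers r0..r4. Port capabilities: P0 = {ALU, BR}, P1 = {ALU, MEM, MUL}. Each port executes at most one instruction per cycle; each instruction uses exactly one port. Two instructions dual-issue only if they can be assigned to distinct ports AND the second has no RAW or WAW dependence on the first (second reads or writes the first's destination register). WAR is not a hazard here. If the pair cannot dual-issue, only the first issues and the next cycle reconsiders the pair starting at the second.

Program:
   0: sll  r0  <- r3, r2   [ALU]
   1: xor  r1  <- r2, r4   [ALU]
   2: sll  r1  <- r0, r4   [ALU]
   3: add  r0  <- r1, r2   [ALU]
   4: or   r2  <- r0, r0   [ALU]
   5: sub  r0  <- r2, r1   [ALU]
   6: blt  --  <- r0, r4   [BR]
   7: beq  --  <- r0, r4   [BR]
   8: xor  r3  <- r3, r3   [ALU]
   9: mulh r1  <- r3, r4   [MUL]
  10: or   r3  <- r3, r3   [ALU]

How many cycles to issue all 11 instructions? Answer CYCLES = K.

t=0 i0+i1:sll.ALU xor.ALU ; pair
t=1 i2:sll.ALU ; RAW r1
t=2 i3:add.ALU ; RAW r0
t=3 i4:or.ALU ; RAW r2
t=4 i5:sub.ALU ; RAW r0
t=5 i6:blt.BR ; no-port BR/BR
t=6 i7+i8:beq.BR xor.ALU ; pair
t=7 i9+i10:mulh.MUL or.ALU ; pair

CYCLES = 8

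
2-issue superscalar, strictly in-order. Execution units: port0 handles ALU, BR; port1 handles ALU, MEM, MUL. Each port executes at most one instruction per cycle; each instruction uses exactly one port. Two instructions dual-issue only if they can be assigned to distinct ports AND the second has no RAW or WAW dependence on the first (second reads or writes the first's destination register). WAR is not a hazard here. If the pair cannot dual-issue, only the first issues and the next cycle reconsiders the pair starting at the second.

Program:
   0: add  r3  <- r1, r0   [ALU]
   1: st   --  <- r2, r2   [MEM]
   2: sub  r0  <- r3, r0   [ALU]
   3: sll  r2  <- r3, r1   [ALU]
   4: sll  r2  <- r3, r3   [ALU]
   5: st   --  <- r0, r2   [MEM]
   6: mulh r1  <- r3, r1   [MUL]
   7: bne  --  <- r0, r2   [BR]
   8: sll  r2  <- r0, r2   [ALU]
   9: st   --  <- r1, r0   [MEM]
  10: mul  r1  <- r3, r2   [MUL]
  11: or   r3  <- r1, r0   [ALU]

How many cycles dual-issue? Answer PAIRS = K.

PAIRS = 4

#0 head=0: add/st i0&i1 pair
#1 head=2: sub/sll i2&i3 pair
#2 head=4: sll i4 RAW r2
#3 head=5: st i5 no-port MEM/MUL
#4 head=6: mulh/bne i6&i7 pair
#5 head=8: sll/st i8&i9 pair
#6 head=10: mul i10 RAW r1
#7 head=11: or i11 tail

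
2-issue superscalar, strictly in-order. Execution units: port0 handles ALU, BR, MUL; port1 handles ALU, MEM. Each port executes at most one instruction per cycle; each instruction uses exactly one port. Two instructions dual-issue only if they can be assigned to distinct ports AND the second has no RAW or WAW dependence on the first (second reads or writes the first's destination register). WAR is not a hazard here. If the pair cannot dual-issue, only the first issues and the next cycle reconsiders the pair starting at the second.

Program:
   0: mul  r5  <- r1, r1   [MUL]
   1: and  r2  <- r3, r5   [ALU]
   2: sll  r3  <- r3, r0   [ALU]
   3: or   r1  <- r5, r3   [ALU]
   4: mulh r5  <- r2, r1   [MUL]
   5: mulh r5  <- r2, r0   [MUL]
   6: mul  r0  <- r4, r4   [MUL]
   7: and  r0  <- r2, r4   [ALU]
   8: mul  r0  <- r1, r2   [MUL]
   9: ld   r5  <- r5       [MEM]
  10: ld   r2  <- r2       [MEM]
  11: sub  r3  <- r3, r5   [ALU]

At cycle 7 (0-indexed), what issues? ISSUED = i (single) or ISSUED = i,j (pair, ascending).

ISSUED = 8,9

t=0 i0:mul ; RAW r5
t=1 i1,i2:and+sll ; dual
t=2 i3:or ; RAW r1
t=3 i4:mulh ; no-port MUL/MUL
t=4 i5:mulh ; no-port MUL/MUL
t=5 i6:mul ; WAW r0
t=6 i7:and ; WAW r0
t=7 i8,i9:mul+ld ; dual
t=8 i10,i11:ld+sub ; dual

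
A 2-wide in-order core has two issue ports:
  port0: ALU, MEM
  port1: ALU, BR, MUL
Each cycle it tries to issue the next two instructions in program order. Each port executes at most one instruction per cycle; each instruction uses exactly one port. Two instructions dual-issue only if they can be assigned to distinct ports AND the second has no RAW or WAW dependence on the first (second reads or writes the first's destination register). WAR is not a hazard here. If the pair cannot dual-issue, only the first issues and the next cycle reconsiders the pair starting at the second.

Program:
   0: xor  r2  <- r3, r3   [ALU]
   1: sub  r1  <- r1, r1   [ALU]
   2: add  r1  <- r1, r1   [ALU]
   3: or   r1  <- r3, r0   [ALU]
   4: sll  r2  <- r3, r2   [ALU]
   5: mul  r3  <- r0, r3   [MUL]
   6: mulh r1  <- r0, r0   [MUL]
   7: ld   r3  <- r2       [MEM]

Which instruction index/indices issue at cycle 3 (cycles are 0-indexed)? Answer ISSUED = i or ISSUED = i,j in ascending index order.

ISSUED = 5

[0] i0/i1  xor.ALU;sub.ALU  -- 2-wide
[1] i2  add.ALU  -- WAW r1
[2] i3/i4  or.ALU;sll.ALU  -- 2-wide
[3] i5  mul.MUL  -- no-port MUL/MUL
[4] i6/i7  mulh.MUL;ld.MEM  -- 2-wide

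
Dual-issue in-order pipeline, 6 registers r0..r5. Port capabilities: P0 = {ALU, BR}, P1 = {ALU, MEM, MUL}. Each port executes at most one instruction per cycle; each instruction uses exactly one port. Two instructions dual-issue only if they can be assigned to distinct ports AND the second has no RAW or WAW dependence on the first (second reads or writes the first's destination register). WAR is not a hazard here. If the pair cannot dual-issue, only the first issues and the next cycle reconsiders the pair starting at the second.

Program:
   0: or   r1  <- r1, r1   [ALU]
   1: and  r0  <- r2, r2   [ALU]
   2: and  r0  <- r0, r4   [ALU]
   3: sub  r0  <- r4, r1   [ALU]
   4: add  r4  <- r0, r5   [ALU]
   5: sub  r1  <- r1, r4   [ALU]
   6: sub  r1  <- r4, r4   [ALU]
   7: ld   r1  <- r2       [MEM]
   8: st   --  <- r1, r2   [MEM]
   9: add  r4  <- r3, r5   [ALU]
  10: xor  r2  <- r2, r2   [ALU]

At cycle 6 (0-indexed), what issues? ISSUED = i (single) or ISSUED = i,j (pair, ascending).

  cy0 -> i0+i1 (or.ALU+and.ALU) pair
  cy1 -> i2 (and.ALU) WAW r0
  cy2 -> i3 (sub.ALU) RAW r0
  cy3 -> i4 (add.ALU) RAW r4
  cy4 -> i5 (sub.ALU) WAW r1
  cy5 -> i6 (sub.ALU) WAW r1
  cy6 -> i7 (ld.MEM) no-port MEM/MEM
  cy7 -> i8+i9 (st.MEM+add.ALU) pair
  cy8 -> i10 (xor.ALU) tail

ISSUED = 7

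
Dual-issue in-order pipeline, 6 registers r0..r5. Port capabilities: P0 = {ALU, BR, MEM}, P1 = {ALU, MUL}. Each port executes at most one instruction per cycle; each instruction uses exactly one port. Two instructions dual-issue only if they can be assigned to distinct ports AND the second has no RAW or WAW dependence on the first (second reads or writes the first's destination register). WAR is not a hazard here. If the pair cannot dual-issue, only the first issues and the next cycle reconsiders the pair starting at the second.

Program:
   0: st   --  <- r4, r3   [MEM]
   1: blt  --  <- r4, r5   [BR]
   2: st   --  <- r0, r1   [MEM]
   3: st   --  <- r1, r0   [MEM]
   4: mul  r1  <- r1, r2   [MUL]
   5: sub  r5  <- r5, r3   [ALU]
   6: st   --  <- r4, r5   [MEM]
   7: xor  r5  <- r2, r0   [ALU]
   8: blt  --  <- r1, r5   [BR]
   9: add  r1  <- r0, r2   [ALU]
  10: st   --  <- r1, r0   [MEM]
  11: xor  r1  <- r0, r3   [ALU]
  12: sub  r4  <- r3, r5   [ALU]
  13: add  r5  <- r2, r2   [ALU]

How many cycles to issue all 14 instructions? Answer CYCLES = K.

[0] i0  st.MEM  -- no-port MEM/BR
[1] i1  blt.BR  -- no-port BR/MEM
[2] i2  st.MEM  -- no-port MEM/MEM
[3] i3&i4  st.MEM mul.MUL  -- pair
[4] i5  sub.ALU  -- RAW r5
[5] i6&i7  st.MEM xor.ALU  -- pair
[6] i8&i9  blt.BR add.ALU  -- pair
[7] i10&i11  st.MEM xor.ALU  -- pair
[8] i12&i13  sub.ALU add.ALU  -- pair

CYCLES = 9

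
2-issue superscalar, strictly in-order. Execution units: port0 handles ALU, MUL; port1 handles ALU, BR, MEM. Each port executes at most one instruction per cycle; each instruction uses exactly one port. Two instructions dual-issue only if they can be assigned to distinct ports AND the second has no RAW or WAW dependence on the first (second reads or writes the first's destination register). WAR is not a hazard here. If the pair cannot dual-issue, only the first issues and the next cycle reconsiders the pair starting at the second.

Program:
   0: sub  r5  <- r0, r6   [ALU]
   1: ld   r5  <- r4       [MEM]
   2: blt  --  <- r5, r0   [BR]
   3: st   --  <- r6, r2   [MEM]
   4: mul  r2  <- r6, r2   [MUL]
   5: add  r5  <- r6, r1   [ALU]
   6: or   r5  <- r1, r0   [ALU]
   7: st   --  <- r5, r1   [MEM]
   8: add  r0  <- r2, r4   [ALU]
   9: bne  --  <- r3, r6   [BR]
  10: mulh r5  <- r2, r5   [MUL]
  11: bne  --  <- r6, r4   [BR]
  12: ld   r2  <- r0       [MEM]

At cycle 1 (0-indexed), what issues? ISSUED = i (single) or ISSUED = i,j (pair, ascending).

[0] i0  sub  -- WAW r5
[1] i1  ld  -- no-port MEM/BR
[2] i2  blt  -- no-port BR/MEM
[3] i3&i4  st/mul  -- pair
[4] i5  add  -- WAW r5
[5] i6  or  -- RAW r5
[6] i7&i8  st/add  -- pair
[7] i9&i10  bne/mulh  -- pair
[8] i11  bne  -- no-port BR/MEM
[9] i12  ld  -- tail

ISSUED = 1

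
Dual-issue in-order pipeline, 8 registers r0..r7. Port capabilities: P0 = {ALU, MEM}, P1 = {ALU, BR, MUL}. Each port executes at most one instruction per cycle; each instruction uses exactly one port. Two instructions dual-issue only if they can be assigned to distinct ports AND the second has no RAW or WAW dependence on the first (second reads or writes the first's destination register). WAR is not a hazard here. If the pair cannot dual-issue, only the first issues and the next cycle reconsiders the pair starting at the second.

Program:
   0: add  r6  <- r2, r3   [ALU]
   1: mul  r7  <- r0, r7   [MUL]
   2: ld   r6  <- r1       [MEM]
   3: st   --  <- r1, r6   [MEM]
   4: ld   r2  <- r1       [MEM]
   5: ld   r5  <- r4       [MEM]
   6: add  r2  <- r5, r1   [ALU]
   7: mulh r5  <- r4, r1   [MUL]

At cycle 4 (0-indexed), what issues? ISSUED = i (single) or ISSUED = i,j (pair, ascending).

t=0 i0,i1:add/mul ; pair
t=1 i2:ld ; no-port MEM/MEM
t=2 i3:st ; no-port MEM/MEM
t=3 i4:ld ; no-port MEM/MEM
t=4 i5:ld ; RAW r5
t=5 i6,i7:add/mulh ; pair

ISSUED = 5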